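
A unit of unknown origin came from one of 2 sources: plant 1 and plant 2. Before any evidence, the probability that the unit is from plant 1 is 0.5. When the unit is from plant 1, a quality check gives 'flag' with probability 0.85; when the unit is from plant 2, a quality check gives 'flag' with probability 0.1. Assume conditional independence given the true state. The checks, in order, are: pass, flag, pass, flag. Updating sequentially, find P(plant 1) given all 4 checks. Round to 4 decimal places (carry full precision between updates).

Each posterior becomes the prior for the next update.
After 'pass': P(plant 1) = 0.15·0.5000 / (0.15·0.5000 + 0.9·0.5000) ≈ 0.1429
After 'flag': P(plant 1) = 0.85·0.1429 / (0.85·0.1429 + 0.1·0.8571) ≈ 0.5862
After 'pass': P(plant 1) = 0.15·0.5862 / (0.15·0.5862 + 0.9·0.4138) ≈ 0.1910
After 'flag': P(plant 1) = 0.85·0.1910 / (0.85·0.1910 + 0.1·0.8090) ≈ 0.6674

0.6674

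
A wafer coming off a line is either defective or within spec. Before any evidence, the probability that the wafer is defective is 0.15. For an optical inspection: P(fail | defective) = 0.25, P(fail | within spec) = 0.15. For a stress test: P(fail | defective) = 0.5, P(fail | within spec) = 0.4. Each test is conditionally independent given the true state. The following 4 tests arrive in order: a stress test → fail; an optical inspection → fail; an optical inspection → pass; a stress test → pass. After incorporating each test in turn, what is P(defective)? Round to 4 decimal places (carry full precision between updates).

Each posterior becomes the prior for the next update.
After a stress test='fail': P(defective) = 0.5·0.1500 / (0.5·0.1500 + 0.4·0.8500) ≈ 0.1807
After an optical inspection='fail': P(defective) = 0.25·0.1807 / (0.25·0.1807 + 0.15·0.8193) ≈ 0.2688
After an optical inspection='pass': P(defective) = 0.75·0.2688 / (0.75·0.2688 + 0.85·0.7312) ≈ 0.2449
After a stress test='pass': P(defective) = 0.5·0.2449 / (0.5·0.2449 + 0.6·0.7551) ≈ 0.2128

0.2128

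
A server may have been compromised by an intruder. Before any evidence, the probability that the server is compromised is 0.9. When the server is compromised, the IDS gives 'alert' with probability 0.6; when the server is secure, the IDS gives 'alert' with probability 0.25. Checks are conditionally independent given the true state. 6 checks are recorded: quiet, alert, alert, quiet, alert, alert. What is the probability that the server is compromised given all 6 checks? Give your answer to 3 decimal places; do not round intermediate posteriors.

After 'quiet': P(compromised) = 0.4·0.9000 / (0.4·0.9000 + 0.75·0.1000) ≈ 0.8276
After 'alert': P(compromised) = 0.6·0.8276 / (0.6·0.8276 + 0.25·0.1724) ≈ 0.9201
After 'alert': P(compromised) = 0.6·0.9201 / (0.6·0.9201 + 0.25·0.0799) ≈ 0.9651
After 'quiet': P(compromised) = 0.4·0.9651 / (0.4·0.9651 + 0.75·0.0349) ≈ 0.9365
After 'alert': P(compromised) = 0.6·0.9365 / (0.6·0.9365 + 0.25·0.0635) ≈ 0.9725
After 'alert': P(compromised) = 0.6·0.9725 / (0.6·0.9725 + 0.25·0.0275) ≈ 0.9884

0.988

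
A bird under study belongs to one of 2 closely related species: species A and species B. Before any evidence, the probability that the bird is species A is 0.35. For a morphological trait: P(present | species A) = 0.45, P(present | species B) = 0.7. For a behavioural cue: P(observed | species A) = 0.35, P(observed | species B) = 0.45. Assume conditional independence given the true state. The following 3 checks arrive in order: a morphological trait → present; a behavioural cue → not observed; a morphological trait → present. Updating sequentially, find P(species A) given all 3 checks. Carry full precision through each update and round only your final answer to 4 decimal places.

0.2082

Each posterior becomes the prior for the next update.
After a morphological trait='present': P(species A) = 0.45·0.3500 / (0.45·0.3500 + 0.7·0.6500) ≈ 0.2571
After a behavioural cue='not observed': P(species A) = 0.65·0.2571 / (0.65·0.2571 + 0.55·0.7429) ≈ 0.2903
After a morphological trait='present': P(species A) = 0.45·0.2903 / (0.45·0.2903 + 0.7·0.7097) ≈ 0.2082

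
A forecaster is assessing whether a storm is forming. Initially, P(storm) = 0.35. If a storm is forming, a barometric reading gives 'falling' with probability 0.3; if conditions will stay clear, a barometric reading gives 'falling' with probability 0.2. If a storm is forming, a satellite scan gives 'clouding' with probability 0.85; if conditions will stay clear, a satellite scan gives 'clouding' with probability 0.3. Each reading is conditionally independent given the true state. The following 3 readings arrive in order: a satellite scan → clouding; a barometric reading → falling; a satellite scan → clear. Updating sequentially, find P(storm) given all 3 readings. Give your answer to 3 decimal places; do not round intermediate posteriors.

0.329

After a satellite scan='clouding': P(storm) = 0.85·0.3500 / (0.85·0.3500 + 0.3·0.6500) ≈ 0.6041
After a barometric reading='falling': P(storm) = 0.3·0.6041 / (0.3·0.6041 + 0.2·0.3959) ≈ 0.6959
After a satellite scan='clear': P(storm) = 0.15·0.6959 / (0.15·0.6959 + 0.7·0.3041) ≈ 0.3290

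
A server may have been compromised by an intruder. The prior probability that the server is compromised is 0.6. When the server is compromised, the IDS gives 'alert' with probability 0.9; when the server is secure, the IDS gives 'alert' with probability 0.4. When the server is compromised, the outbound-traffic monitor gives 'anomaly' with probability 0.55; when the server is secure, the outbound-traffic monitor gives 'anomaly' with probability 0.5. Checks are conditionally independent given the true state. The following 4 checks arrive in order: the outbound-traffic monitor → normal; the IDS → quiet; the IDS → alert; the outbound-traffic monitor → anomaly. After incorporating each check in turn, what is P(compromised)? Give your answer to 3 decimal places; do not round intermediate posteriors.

After the outbound-traffic monitor='normal': P(compromised) = 0.45·0.6000 / (0.45·0.6000 + 0.5·0.4000) ≈ 0.5745
After the IDS='quiet': P(compromised) = 0.1·0.5745 / (0.1·0.5745 + 0.6·0.4255) ≈ 0.1837
After the IDS='alert': P(compromised) = 0.9·0.1837 / (0.9·0.1837 + 0.4·0.8163) ≈ 0.3361
After the outbound-traffic monitor='anomaly': P(compromised) = 0.55·0.3361 / (0.55·0.3361 + 0.5·0.6639) ≈ 0.3577

0.358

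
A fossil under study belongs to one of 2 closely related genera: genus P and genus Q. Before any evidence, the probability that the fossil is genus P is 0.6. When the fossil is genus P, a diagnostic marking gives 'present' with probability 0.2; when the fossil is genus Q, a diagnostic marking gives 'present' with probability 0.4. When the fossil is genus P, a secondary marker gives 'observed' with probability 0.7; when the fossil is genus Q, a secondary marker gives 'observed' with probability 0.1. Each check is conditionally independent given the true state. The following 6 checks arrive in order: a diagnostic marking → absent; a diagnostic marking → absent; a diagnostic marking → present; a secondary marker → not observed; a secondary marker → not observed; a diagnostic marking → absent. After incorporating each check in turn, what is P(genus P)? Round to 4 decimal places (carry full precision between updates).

0.1649

Each posterior becomes the prior for the next update.
After a diagnostic marking='absent': P(genus P) = 0.8·0.6000 / (0.8·0.6000 + 0.6·0.4000) ≈ 0.6667
After a diagnostic marking='absent': P(genus P) = 0.8·0.6667 / (0.8·0.6667 + 0.6·0.3333) ≈ 0.7273
After a diagnostic marking='present': P(genus P) = 0.2·0.7273 / (0.2·0.7273 + 0.4·0.2727) ≈ 0.5714
After a secondary marker='not observed': P(genus P) = 0.3·0.5714 / (0.3·0.5714 + 0.9·0.4286) ≈ 0.3077
After a secondary marker='not observed': P(genus P) = 0.3·0.3077 / (0.3·0.3077 + 0.9·0.6923) ≈ 0.1290
After a diagnostic marking='absent': P(genus P) = 0.8·0.1290 / (0.8·0.1290 + 0.6·0.8710) ≈ 0.1649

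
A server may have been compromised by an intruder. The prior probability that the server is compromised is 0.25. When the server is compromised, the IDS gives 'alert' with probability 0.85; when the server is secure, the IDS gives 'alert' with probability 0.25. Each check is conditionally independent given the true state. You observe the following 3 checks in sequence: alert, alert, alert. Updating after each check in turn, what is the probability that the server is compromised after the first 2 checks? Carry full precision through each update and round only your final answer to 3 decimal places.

After 'alert': P(compromised) = 0.85·0.2500 / (0.85·0.2500 + 0.25·0.7500) ≈ 0.5312
After 'alert': P(compromised) = 0.85·0.5312 / (0.85·0.5312 + 0.25·0.4688) ≈ 0.7940

0.794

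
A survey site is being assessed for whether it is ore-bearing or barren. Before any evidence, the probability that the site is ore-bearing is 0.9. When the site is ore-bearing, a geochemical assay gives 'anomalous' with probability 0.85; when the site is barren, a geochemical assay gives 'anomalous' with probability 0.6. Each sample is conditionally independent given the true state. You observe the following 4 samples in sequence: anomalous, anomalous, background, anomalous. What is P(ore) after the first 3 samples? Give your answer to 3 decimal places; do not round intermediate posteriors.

0.871

After 'anomalous': P(ore) = 0.85·0.9000 / (0.85·0.9000 + 0.6·0.1000) ≈ 0.9273
After 'anomalous': P(ore) = 0.85·0.9273 / (0.85·0.9273 + 0.6·0.0727) ≈ 0.9475
After 'background': P(ore) = 0.15·0.9475 / (0.15·0.9475 + 0.4·0.0525) ≈ 0.8714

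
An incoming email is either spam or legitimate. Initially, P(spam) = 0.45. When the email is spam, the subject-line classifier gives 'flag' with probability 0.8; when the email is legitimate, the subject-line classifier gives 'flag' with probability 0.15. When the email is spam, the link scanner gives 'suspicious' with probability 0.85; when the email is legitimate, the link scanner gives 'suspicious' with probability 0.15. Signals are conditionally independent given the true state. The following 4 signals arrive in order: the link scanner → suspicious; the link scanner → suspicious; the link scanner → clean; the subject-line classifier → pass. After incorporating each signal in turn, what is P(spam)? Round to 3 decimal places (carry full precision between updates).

0.522

After the link scanner='suspicious': P(spam) = 0.85·0.4500 / (0.85·0.4500 + 0.15·0.5500) ≈ 0.8226
After the link scanner='suspicious': P(spam) = 0.85·0.8226 / (0.85·0.8226 + 0.15·0.1774) ≈ 0.9633
After the link scanner='clean': P(spam) = 0.15·0.9633 / (0.15·0.9633 + 0.85·0.0367) ≈ 0.8226
After the subject-line classifier='pass': P(spam) = 0.2·0.8226 / (0.2·0.8226 + 0.85·0.1774) ≈ 0.5217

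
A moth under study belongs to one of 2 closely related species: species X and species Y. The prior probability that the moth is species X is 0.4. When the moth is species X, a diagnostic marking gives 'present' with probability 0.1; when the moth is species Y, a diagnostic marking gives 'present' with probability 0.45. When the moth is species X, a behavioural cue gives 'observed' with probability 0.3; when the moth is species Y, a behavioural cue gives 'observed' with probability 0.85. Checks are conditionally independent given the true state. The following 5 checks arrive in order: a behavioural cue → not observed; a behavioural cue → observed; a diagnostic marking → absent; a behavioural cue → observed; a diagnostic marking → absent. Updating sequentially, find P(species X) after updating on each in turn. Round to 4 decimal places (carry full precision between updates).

0.5093

After a behavioural cue='not observed': P(species X) = 0.7·0.4000 / (0.7·0.4000 + 0.15·0.6000) ≈ 0.7568
After a behavioural cue='observed': P(species X) = 0.3·0.7568 / (0.3·0.7568 + 0.85·0.2432) ≈ 0.5234
After a diagnostic marking='absent': P(species X) = 0.9·0.5234 / (0.9·0.5234 + 0.55·0.4766) ≈ 0.6424
After a behavioural cue='observed': P(species X) = 0.3·0.6424 / (0.3·0.6424 + 0.85·0.3576) ≈ 0.3881
After a diagnostic marking='absent': P(species X) = 0.9·0.3881 / (0.9·0.3881 + 0.55·0.6119) ≈ 0.5093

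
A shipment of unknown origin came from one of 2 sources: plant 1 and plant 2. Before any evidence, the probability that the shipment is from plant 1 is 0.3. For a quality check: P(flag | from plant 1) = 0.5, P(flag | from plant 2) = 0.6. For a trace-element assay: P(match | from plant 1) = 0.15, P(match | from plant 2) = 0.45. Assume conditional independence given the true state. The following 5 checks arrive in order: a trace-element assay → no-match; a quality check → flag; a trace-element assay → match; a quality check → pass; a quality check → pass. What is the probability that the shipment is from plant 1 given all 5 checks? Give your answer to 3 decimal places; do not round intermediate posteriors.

0.223

After a trace-element assay='no-match': P(plant 1) = 0.85·0.3000 / (0.85·0.3000 + 0.55·0.7000) ≈ 0.3984
After a quality check='flag': P(plant 1) = 0.5·0.3984 / (0.5·0.3984 + 0.6·0.6016) ≈ 0.3556
After a trace-element assay='match': P(plant 1) = 0.15·0.3556 / (0.15·0.3556 + 0.45·0.6444) ≈ 0.1554
After a quality check='pass': P(plant 1) = 0.5·0.1554 / (0.5·0.1554 + 0.4·0.8446) ≈ 0.1870
After a quality check='pass': P(plant 1) = 0.5·0.1870 / (0.5·0.1870 + 0.4·0.8130) ≈ 0.2233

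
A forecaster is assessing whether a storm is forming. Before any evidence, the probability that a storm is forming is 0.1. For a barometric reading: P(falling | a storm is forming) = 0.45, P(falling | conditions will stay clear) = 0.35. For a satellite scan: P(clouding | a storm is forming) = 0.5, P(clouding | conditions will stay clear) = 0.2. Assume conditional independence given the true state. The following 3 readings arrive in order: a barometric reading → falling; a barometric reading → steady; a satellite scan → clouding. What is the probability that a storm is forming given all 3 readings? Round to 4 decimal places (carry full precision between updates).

After a barometric reading='falling': P(storm) = 0.45·0.1000 / (0.45·0.1000 + 0.35·0.9000) ≈ 0.1250
After a barometric reading='steady': P(storm) = 0.55·0.1250 / (0.55·0.1250 + 0.65·0.8750) ≈ 0.1078
After a satellite scan='clouding': P(storm) = 0.5·0.1078 / (0.5·0.1078 + 0.2·0.8922) ≈ 0.2321

0.2321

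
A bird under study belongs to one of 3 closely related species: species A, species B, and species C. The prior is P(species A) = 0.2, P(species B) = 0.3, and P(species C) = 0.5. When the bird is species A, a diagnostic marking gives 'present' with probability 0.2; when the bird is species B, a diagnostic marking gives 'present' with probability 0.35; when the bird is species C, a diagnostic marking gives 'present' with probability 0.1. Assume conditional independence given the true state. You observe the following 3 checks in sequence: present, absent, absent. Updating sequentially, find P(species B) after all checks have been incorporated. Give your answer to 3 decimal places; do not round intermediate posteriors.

After 'present': normaliser = 0.2·0.2000 + 0.35·0.3000 + 0.1·0.5000; P(species A) ≈ 0.2051, P(species B) ≈ 0.5385, P(species C) ≈ 0.2564
After 'absent': normaliser = 0.8·0.2051 + 0.65·0.5385 + 0.9·0.2564; P(species A) ≈ 0.2203, P(species B) ≈ 0.4699, P(species C) ≈ 0.3098
After 'absent': normaliser = 0.8·0.2203 + 0.65·0.4699 + 0.9·0.3098; P(species A) ≈ 0.2318, P(species B) ≈ 0.4016, P(species C) ≈ 0.3666

0.402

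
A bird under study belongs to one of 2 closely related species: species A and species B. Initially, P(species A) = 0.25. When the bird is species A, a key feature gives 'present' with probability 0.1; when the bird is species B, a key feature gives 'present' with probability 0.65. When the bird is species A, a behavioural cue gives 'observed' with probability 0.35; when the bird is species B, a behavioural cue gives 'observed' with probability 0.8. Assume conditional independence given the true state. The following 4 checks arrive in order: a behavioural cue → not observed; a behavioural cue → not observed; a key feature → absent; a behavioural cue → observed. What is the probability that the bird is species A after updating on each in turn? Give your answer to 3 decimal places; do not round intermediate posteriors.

0.798

After a behavioural cue='not observed': P(species A) = 0.65·0.2500 / (0.65·0.2500 + 0.2·0.7500) ≈ 0.5200
After a behavioural cue='not observed': P(species A) = 0.65·0.5200 / (0.65·0.5200 + 0.2·0.4800) ≈ 0.7788
After a key feature='absent': P(species A) = 0.9·0.7788 / (0.9·0.7788 + 0.35·0.2212) ≈ 0.9005
After a behavioural cue='observed': P(species A) = 0.35·0.9005 / (0.35·0.9005 + 0.8·0.0995) ≈ 0.7984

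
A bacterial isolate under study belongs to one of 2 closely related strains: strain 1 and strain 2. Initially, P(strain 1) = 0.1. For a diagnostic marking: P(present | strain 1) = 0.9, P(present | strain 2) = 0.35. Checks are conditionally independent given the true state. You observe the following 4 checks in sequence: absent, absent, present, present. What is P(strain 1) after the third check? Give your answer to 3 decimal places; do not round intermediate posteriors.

0.007

Each posterior becomes the prior for the next update.
After 'absent': P(strain 1) = 0.1·0.1000 / (0.1·0.1000 + 0.65·0.9000) ≈ 0.0168
After 'absent': P(strain 1) = 0.1·0.0168 / (0.1·0.0168 + 0.65·0.9832) ≈ 0.0026
After 'present': P(strain 1) = 0.9·0.0026 / (0.9·0.0026 + 0.35·0.9974) ≈ 0.0067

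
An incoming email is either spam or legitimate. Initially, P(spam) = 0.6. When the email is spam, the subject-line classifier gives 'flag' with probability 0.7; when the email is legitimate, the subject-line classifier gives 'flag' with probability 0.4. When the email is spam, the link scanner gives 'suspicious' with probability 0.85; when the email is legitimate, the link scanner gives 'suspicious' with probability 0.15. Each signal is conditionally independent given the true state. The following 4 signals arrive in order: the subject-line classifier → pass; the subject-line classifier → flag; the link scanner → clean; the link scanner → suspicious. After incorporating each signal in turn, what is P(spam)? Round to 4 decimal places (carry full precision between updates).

0.5676

After the subject-line classifier='pass': P(spam) = 0.3·0.6000 / (0.3·0.6000 + 0.6·0.4000) ≈ 0.4286
After the subject-line classifier='flag': P(spam) = 0.7·0.4286 / (0.7·0.4286 + 0.4·0.5714) ≈ 0.5676
After the link scanner='clean': P(spam) = 0.15·0.5676 / (0.15·0.5676 + 0.85·0.4324) ≈ 0.1881
After the link scanner='suspicious': P(spam) = 0.85·0.1881 / (0.85·0.1881 + 0.15·0.8119) ≈ 0.5676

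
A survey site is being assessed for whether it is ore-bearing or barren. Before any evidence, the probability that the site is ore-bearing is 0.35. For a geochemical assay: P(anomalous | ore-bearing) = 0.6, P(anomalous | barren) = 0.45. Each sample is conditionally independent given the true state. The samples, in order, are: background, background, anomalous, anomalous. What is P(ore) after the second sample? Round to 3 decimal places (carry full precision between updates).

After 'background': P(ore) = 0.4·0.3500 / (0.4·0.3500 + 0.55·0.6500) ≈ 0.2814
After 'background': P(ore) = 0.4·0.2814 / (0.4·0.2814 + 0.55·0.7186) ≈ 0.2217

0.222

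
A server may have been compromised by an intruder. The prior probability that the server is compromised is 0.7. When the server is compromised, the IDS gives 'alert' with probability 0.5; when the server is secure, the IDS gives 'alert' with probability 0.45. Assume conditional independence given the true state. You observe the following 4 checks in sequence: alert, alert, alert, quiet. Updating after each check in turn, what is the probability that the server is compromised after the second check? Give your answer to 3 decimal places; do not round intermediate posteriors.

Each posterior becomes the prior for the next update.
After 'alert': P(compromised) = 0.5·0.7000 / (0.5·0.7000 + 0.45·0.3000) ≈ 0.7216
After 'alert': P(compromised) = 0.5·0.7216 / (0.5·0.7216 + 0.45·0.2784) ≈ 0.7423

0.742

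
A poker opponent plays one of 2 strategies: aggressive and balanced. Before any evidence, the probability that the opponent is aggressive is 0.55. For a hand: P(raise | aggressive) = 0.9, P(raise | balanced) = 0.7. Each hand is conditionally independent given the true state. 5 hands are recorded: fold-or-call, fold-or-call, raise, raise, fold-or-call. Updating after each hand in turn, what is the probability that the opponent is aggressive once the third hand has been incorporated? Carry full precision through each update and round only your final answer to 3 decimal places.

0.149

After 'fold-or-call': P(aggressive) = 0.1·0.5500 / (0.1·0.5500 + 0.3·0.4500) ≈ 0.2895
After 'fold-or-call': P(aggressive) = 0.1·0.2895 / (0.1·0.2895 + 0.3·0.7105) ≈ 0.1196
After 'raise': P(aggressive) = 0.9·0.1196 / (0.9·0.1196 + 0.7·0.8804) ≈ 0.1486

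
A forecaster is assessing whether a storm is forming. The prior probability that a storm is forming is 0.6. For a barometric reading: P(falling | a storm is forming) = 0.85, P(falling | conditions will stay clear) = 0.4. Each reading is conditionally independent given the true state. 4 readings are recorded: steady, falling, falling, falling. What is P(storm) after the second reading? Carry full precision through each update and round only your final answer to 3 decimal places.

0.443

After 'steady': P(storm) = 0.15·0.6000 / (0.15·0.6000 + 0.6·0.4000) ≈ 0.2727
After 'falling': P(storm) = 0.85·0.2727 / (0.85·0.2727 + 0.4·0.7273) ≈ 0.4435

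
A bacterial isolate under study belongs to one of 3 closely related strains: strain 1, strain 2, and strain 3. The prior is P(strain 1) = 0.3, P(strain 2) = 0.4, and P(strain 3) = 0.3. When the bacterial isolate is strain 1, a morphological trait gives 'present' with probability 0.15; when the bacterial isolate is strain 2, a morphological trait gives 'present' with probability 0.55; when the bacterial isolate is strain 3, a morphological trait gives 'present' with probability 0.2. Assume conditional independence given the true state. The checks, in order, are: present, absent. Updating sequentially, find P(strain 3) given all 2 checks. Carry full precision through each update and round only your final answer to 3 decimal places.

0.259

After 'present': normaliser = 0.15·0.3000 + 0.55·0.4000 + 0.2·0.3000; P(strain 1) ≈ 0.1385, P(strain 2) ≈ 0.6769, P(strain 3) ≈ 0.1846
After 'absent': normaliser = 0.85·0.1385 + 0.45·0.6769 + 0.8·0.1846; P(strain 1) ≈ 0.2065, P(strain 2) ≈ 0.5344, P(strain 3) ≈ 0.2591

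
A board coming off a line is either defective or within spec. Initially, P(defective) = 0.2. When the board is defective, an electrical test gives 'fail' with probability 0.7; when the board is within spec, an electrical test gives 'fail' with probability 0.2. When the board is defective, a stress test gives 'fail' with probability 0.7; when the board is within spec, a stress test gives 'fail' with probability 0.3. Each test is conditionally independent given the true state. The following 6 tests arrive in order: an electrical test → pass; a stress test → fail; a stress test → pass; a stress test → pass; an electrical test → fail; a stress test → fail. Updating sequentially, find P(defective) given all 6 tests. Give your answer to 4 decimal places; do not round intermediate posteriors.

0.2471

After an electrical test='pass': P(defective) = 0.3·0.2000 / (0.3·0.2000 + 0.8·0.8000) ≈ 0.0857
After a stress test='fail': P(defective) = 0.7·0.0857 / (0.7·0.0857 + 0.3·0.9143) ≈ 0.1795
After a stress test='pass': P(defective) = 0.3·0.1795 / (0.3·0.1795 + 0.7·0.8205) ≈ 0.0857
After a stress test='pass': P(defective) = 0.3·0.0857 / (0.3·0.0857 + 0.7·0.9143) ≈ 0.0386
After an electrical test='fail': P(defective) = 0.7·0.0386 / (0.7·0.0386 + 0.2·0.9614) ≈ 0.1233
After a stress test='fail': P(defective) = 0.7·0.1233 / (0.7·0.1233 + 0.3·0.8767) ≈ 0.2471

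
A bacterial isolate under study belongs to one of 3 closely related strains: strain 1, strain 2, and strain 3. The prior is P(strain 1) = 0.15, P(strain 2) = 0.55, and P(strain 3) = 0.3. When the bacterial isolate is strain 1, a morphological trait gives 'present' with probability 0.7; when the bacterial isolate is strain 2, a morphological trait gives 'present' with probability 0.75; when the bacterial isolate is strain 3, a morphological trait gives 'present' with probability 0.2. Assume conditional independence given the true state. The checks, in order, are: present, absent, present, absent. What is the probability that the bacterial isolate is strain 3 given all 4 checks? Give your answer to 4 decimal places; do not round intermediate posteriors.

Each posterior becomes the prior for the next update.
After 'present': normaliser = 0.7·0.1500 + 0.75·0.5500 + 0.2·0.3000; P(strain 1) ≈ 0.1818, P(strain 2) ≈ 0.7143, P(strain 3) ≈ 0.1039
After 'absent': normaliser = 0.3·0.1818 + 0.25·0.7143 + 0.8·0.1039; P(strain 1) ≈ 0.1725, P(strain 2) ≈ 0.5647, P(strain 3) ≈ 0.2628
After 'present': normaliser = 0.7·0.1725 + 0.75·0.5647 + 0.2·0.2628; P(strain 1) ≈ 0.2023, P(strain 2) ≈ 0.7096, P(strain 3) ≈ 0.0881
After 'absent': normaliser = 0.3·0.2023 + 0.25·0.7096 + 0.8·0.0881; P(strain 1) ≈ 0.1967, P(strain 2) ≈ 0.5749, P(strain 3) ≈ 0.2284

0.2284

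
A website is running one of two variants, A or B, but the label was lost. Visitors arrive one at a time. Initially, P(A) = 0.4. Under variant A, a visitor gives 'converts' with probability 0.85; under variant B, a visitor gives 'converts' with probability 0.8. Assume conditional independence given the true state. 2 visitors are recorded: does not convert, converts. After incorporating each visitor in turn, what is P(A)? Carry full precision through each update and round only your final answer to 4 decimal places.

0.3469

After 'does not convert': P(A) = 0.15·0.4000 / (0.15·0.4000 + 0.2·0.6000) ≈ 0.3333
After 'converts': P(A) = 0.85·0.3333 / (0.85·0.3333 + 0.8·0.6667) ≈ 0.3469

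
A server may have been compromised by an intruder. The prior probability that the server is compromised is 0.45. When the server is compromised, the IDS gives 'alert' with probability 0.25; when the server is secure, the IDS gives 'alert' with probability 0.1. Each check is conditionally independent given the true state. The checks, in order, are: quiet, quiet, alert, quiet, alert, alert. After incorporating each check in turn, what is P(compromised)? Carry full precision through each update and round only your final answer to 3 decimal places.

0.881

After 'quiet': P(compromised) = 0.75·0.4500 / (0.75·0.4500 + 0.9·0.5500) ≈ 0.4054
After 'quiet': P(compromised) = 0.75·0.4054 / (0.75·0.4054 + 0.9·0.5946) ≈ 0.3623
After 'alert': P(compromised) = 0.25·0.3623 / (0.25·0.3623 + 0.1·0.6377) ≈ 0.5869
After 'quiet': P(compromised) = 0.75·0.5869 / (0.75·0.5869 + 0.9·0.4131) ≈ 0.5421
After 'alert': P(compromised) = 0.25·0.5421 / (0.25·0.5421 + 0.1·0.4579) ≈ 0.7474
After 'alert': P(compromised) = 0.25·0.7474 / (0.25·0.7474 + 0.1·0.2526) ≈ 0.8809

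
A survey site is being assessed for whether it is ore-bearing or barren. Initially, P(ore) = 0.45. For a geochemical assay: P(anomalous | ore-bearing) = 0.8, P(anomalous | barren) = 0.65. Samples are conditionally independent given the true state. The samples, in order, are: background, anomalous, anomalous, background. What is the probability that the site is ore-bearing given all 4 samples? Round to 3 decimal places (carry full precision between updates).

0.288

After 'background': P(ore) = 0.2·0.4500 / (0.2·0.4500 + 0.35·0.5500) ≈ 0.3186
After 'anomalous': P(ore) = 0.8·0.3186 / (0.8·0.3186 + 0.65·0.6814) ≈ 0.3653
After 'anomalous': P(ore) = 0.8·0.3653 / (0.8·0.3653 + 0.65·0.6347) ≈ 0.4146
After 'background': P(ore) = 0.2·0.4146 / (0.2·0.4146 + 0.35·0.5854) ≈ 0.2881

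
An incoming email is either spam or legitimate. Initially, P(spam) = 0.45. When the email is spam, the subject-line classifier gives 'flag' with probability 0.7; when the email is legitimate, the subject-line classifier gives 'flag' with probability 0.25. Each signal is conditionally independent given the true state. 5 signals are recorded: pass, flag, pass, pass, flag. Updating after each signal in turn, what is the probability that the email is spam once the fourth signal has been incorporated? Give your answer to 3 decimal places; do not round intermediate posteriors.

0.128

After 'pass': P(spam) = 0.3·0.4500 / (0.3·0.4500 + 0.75·0.5500) ≈ 0.2466
After 'flag': P(spam) = 0.7·0.2466 / (0.7·0.2466 + 0.25·0.7534) ≈ 0.4782
After 'pass': P(spam) = 0.3·0.4782 / (0.3·0.4782 + 0.75·0.5218) ≈ 0.2682
After 'pass': P(spam) = 0.3·0.2682 / (0.3·0.2682 + 0.75·0.7318) ≈ 0.1279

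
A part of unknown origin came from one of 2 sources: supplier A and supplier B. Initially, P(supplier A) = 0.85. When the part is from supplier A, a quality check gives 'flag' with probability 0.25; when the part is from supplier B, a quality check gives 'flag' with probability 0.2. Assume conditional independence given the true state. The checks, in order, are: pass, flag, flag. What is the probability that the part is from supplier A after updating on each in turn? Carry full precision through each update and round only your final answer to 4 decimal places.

Each posterior becomes the prior for the next update.
After 'pass': P(supplier A) = 0.75·0.8500 / (0.75·0.8500 + 0.8·0.1500) ≈ 0.8416
After 'flag': P(supplier A) = 0.25·0.8416 / (0.25·0.8416 + 0.2·0.1584) ≈ 0.8691
After 'flag': P(supplier A) = 0.25·0.8691 / (0.25·0.8691 + 0.2·0.1309) ≈ 0.8925

0.8925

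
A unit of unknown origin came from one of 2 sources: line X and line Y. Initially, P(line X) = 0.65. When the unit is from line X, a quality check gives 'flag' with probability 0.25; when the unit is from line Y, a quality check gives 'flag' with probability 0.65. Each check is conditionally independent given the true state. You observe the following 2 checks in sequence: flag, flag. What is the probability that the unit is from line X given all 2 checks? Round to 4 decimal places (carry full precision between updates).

0.2155

After 'flag': P(line X) = 0.25·0.6500 / (0.25·0.6500 + 0.65·0.3500) ≈ 0.4167
After 'flag': P(line X) = 0.25·0.4167 / (0.25·0.4167 + 0.65·0.5833) ≈ 0.2155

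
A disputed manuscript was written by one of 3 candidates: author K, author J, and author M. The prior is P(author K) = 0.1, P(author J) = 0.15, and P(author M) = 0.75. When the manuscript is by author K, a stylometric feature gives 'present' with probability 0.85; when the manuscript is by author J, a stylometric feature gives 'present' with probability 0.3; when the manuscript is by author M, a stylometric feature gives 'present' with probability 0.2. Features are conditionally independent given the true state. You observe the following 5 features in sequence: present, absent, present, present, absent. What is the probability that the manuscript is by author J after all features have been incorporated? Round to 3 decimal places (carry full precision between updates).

After 'present': normaliser = 0.85·0.1000 + 0.3·0.1500 + 0.2·0.7500; P(author K) ≈ 0.3036, P(author J) ≈ 0.1607, P(author M) ≈ 0.5357
After 'absent': normaliser = 0.15·0.3036 + 0.7·0.1607 + 0.8·0.5357; P(author K) ≈ 0.0776, P(author J) ≈ 0.1918, P(author M) ≈ 0.7306
After 'present': normaliser = 0.85·0.0776 + 0.3·0.1918 + 0.2·0.7306; P(author K) ≈ 0.2447, P(author J) ≈ 0.2134, P(author M) ≈ 0.5419
After 'present': normaliser = 0.85·0.2447 + 0.3·0.2134 + 0.2·0.5419; P(author K) ≈ 0.5468, P(author J) ≈ 0.1683, P(author M) ≈ 0.2849
After 'absent': normaliser = 0.15·0.5468 + 0.7·0.1683 + 0.8·0.2849; P(author K) ≈ 0.1917, P(author J) ≈ 0.2754, P(author M) ≈ 0.5329

0.275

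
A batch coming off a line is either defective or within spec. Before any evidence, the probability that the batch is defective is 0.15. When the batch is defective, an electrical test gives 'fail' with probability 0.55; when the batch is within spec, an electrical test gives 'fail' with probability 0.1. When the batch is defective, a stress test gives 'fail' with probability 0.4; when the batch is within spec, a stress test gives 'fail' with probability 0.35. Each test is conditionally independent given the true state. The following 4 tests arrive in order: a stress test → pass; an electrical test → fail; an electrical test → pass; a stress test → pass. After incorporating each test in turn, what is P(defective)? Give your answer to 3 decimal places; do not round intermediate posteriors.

After a stress test='pass': P(defective) = 0.6·0.1500 / (0.6·0.1500 + 0.65·0.8500) ≈ 0.1401
After an electrical test='fail': P(defective) = 0.55·0.1401 / (0.55·0.1401 + 0.1·0.8599) ≈ 0.4726
After an electrical test='pass': P(defective) = 0.45·0.4726 / (0.45·0.4726 + 0.9·0.5274) ≈ 0.3094
After a stress test='pass': P(defective) = 0.6·0.3094 / (0.6·0.3094 + 0.65·0.6906) ≈ 0.2925

0.293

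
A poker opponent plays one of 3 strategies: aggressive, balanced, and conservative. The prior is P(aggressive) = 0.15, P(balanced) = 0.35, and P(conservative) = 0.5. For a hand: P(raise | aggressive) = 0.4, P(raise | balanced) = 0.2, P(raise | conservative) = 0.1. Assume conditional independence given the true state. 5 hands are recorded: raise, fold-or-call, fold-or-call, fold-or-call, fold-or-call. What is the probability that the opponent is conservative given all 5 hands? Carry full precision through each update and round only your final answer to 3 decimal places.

0.474

After 'raise': normaliser = 0.4·0.1500 + 0.2·0.3500 + 0.1·0.5000; P(aggressive) ≈ 0.3333, P(balanced) ≈ 0.3889, P(conservative) ≈ 0.2778
After 'fold-or-call': normaliser = 0.6·0.3333 + 0.8·0.3889 + 0.9·0.2778; P(aggressive) ≈ 0.2628, P(balanced) ≈ 0.4088, P(conservative) ≈ 0.3285
After 'fold-or-call': normaliser = 0.6·0.2628 + 0.8·0.4088 + 0.9·0.3285; P(aggressive) ≈ 0.2021, P(balanced) ≈ 0.4191, P(conservative) ≈ 0.3789
After 'fold-or-call': normaliser = 0.6·0.2021 + 0.8·0.4191 + 0.9·0.3789; P(aggressive) ≈ 0.1520, P(balanced) ≈ 0.4204, P(conservative) ≈ 0.4276
After 'fold-or-call': normaliser = 0.6·0.1520 + 0.8·0.4204 + 0.9·0.4276; P(aggressive) ≈ 0.1123, P(balanced) ≈ 0.4140, P(conservative) ≈ 0.4737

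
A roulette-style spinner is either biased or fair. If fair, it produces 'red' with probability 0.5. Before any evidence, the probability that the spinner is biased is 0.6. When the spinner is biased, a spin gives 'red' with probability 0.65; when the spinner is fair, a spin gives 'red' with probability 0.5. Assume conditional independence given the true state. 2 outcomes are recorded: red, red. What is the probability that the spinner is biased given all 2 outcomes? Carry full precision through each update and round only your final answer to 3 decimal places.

0.717

After 'red': P(biased) = 0.65·0.6000 / (0.65·0.6000 + 0.5·0.4000) ≈ 0.6610
After 'red': P(biased) = 0.65·0.6610 / (0.65·0.6610 + 0.5·0.3390) ≈ 0.7171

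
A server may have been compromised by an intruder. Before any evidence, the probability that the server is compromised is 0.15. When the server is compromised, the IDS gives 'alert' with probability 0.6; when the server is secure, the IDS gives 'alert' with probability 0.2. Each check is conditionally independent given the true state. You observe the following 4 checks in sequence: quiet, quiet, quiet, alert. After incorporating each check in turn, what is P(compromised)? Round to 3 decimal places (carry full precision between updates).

After 'quiet': P(compromised) = 0.4·0.1500 / (0.4·0.1500 + 0.8·0.8500) ≈ 0.0811
After 'quiet': P(compromised) = 0.4·0.0811 / (0.4·0.0811 + 0.8·0.9189) ≈ 0.0423
After 'quiet': P(compromised) = 0.4·0.0423 / (0.4·0.0423 + 0.8·0.9577) ≈ 0.0216
After 'alert': P(compromised) = 0.6·0.0216 / (0.6·0.0216 + 0.2·0.9784) ≈ 0.0621

0.062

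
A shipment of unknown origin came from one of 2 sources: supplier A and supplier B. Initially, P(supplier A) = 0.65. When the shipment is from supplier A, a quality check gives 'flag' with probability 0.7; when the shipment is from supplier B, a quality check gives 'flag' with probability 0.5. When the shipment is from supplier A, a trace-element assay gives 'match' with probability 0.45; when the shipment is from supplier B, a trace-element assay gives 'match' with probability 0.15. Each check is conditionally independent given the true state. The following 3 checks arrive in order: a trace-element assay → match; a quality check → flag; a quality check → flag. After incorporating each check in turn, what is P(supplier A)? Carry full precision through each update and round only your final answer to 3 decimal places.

0.916

After a trace-element assay='match': P(supplier A) = 0.45·0.6500 / (0.45·0.6500 + 0.15·0.3500) ≈ 0.8478
After a quality check='flag': P(supplier A) = 0.7·0.8478 / (0.7·0.8478 + 0.5·0.1522) ≈ 0.8864
After a quality check='flag': P(supplier A) = 0.7·0.8864 / (0.7·0.8864 + 0.5·0.1136) ≈ 0.9161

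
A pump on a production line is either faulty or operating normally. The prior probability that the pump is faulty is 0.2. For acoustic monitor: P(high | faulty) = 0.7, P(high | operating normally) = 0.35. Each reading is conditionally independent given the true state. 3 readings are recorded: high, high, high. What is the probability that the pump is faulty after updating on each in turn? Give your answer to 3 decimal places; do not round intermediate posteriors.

After 'high': P(faulty) = 0.7·0.2000 / (0.7·0.2000 + 0.35·0.8000) ≈ 0.3333
After 'high': P(faulty) = 0.7·0.3333 / (0.7·0.3333 + 0.35·0.6667) ≈ 0.5000
After 'high': P(faulty) = 0.7·0.5000 / (0.7·0.5000 + 0.35·0.5000) ≈ 0.6667

0.667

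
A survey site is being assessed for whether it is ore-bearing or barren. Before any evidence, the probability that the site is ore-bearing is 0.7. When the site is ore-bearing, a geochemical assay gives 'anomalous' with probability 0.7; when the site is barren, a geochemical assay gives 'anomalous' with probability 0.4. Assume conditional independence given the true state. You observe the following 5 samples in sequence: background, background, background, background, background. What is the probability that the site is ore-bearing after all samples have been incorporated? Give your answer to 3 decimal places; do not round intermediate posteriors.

After 'background': P(ore) = 0.3·0.7000 / (0.3·0.7000 + 0.6·0.3000) ≈ 0.5385
After 'background': P(ore) = 0.3·0.5385 / (0.3·0.5385 + 0.6·0.4615) ≈ 0.3684
After 'background': P(ore) = 0.3·0.3684 / (0.3·0.3684 + 0.6·0.6316) ≈ 0.2258
After 'background': P(ore) = 0.3·0.2258 / (0.3·0.2258 + 0.6·0.7742) ≈ 0.1273
After 'background': P(ore) = 0.3·0.1273 / (0.3·0.1273 + 0.6·0.8727) ≈ 0.0680

0.068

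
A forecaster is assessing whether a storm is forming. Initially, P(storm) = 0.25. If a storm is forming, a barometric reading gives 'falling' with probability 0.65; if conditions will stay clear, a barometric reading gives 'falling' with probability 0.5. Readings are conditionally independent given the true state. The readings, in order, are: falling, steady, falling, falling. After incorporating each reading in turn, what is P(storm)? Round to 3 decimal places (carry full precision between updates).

Each posterior becomes the prior for the next update.
After 'falling': P(storm) = 0.65·0.2500 / (0.65·0.2500 + 0.5·0.7500) ≈ 0.3023
After 'steady': P(storm) = 0.35·0.3023 / (0.35·0.3023 + 0.5·0.6977) ≈ 0.2327
After 'falling': P(storm) = 0.65·0.2327 / (0.65·0.2327 + 0.5·0.7673) ≈ 0.2828
After 'falling': P(storm) = 0.65·0.2828 / (0.65·0.2828 + 0.5·0.7172) ≈ 0.3389

0.339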